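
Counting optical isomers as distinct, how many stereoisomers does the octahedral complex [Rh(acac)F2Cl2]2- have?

An octahedron has six vertices in three trans pairs; every non-trans pair is cis.
Each acac is bidentate and must span two cis positions.
The distinct arrangements are (3 in all): F cis, Cl trans; F cis, Cl cis (chiral); F trans, Cl cis.
One of these lacks any improper symmetry element and so occurs as an enantiomeric pair, giving 3 + 1 = 4 stereoisomers in total.

4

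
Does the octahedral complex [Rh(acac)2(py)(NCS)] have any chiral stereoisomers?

yes

An octahedron has six vertices in three trans pairs; every non-trans pair is cis.
Each acac is bidentate and must span two cis positions.
Working through the distinct placements yields 2 geometric isomers: py and NCS mutually cis (chiral); py and NCS mutually trans.
One of these lacks any improper symmetry element and so occurs as an enantiomeric pair, giving 2 + 1 = 3 stereoisomers in total.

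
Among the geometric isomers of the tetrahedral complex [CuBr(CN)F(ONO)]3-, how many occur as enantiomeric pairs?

Only one geometric arrangement is possible; it has no improper symmetry element, so it exists as a pair of enantiomers (2 stereoisomers).

1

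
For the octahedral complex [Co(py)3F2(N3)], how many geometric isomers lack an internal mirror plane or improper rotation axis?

An octahedron has six vertices in three trans pairs; every non-trans pair is cis.
Working through the distinct placements yields 3 geometric isomers: py mer, F trans; py mer, F cis; py fac, F cis.
Each arrangement has an internal mirror plane or centre of symmetry, so none is chiral.

0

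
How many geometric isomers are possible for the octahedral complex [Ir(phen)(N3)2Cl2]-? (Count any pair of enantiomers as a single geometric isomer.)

In an octahedral complex each vertex has one trans partner and four cis neighbours.
Each phen is bidentate and must span two cis positions.
Systematic placement gives 3 geometric isomers: N3 cis, Cl trans; N3 cis, Cl cis (chiral); N3 trans, Cl cis.

3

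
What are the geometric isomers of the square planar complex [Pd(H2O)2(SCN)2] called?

A square has two trans pairs of vertices; adjacent vertices are cis.
Working through the distinct placements yields 2 geometric isomers: H2O cis; H2O trans.

cis and trans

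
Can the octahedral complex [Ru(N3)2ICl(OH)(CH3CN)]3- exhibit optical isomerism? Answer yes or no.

yes

An octahedron has six vertices in three trans pairs; every non-trans pair is cis.
Placing the ligands in turn and identifying arrangements related by rotation or reflection leaves 9 distinct geometric isomers.
Of these, 6 lack any improper symmetry element and so occur as enantiomeric pairs, giving 9 + 6 = 15 stereoisomers in total.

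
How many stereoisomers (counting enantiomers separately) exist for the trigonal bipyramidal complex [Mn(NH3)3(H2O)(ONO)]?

A trigonal bipyramid has two axial and three equatorial sites, which are chemically inequivalent.
Working through the distinct placements yields 4 geometric isomers: H2O axial, ONO equatorial; H2O axial, ONO axial; H2O equatorial, ONO equatorial; H2O equatorial, ONO axial.
Each arrangement has an internal mirror plane or centre of symmetry, so none is chiral.

4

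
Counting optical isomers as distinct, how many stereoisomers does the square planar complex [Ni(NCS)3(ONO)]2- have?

1

In a square planar complex each vertex has one trans partner and two cis neighbours.
Only one geometric arrangement is possible.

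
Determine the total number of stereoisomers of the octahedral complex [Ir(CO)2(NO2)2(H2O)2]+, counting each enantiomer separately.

6

The six octahedral sites form three mutually perpendicular trans pairs.
There are 5 geometric isomers: CO trans, NO2 trans, H2O trans; CO trans, NO2 cis, H2O cis; CO cis, NO2 trans, H2O cis; CO cis, NO2 cis, H2O cis (chiral); CO cis, NO2 cis, H2O trans.
One of these lacks any improper symmetry element and so occurs as an enantiomeric pair, giving 5 + 1 = 6 stereoisomers in total.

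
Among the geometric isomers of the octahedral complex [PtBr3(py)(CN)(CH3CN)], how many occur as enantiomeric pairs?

There are 4 geometric isomers: Br mer (3 arrangements); Br fac (chiral).
One of these lacks any improper symmetry element and so occurs as an enantiomeric pair, giving 4 + 1 = 5 stereoisomers in total.

1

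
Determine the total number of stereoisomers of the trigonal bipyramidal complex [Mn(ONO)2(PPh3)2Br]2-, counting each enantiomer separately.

A trigonal bipyramid has two axial and three equatorial sites, which are chemically inequivalent.
Placing the ligands in turn and identifying arrangements related by rotation or reflection leaves 5 distinct geometric isomers.
One of these lacks any improper symmetry element and so occurs as an enantiomeric pair, giving 5 + 1 = 6 stereoisomers in total.

6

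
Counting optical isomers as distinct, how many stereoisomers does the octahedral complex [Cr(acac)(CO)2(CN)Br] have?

6

Each acac is bidentate and must span two cis positions.
The distinct arrangements are (4 in all): CO cis (3 arrangements, 2 chiral); CO trans.
Of these, 2 lack any improper symmetry element and so occur as enantiomeric pairs, giving 4 + 2 = 6 stereoisomers in total.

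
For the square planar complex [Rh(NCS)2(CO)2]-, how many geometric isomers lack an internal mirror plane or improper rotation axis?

0

Systematic placement gives 2 geometric isomers: NCS cis; NCS trans.
Each arrangement has an internal mirror plane or centre of symmetry, so none is chiral.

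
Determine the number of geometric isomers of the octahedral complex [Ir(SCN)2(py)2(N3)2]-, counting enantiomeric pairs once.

5

In an octahedral complex each vertex has one trans partner and four cis neighbours.
There are 5 geometric isomers: SCN trans, py trans, N3 trans; SCN cis, py cis, N3 trans; SCN cis, py trans, N3 cis; SCN cis, py cis, N3 cis (chiral); SCN trans, py cis, N3 cis.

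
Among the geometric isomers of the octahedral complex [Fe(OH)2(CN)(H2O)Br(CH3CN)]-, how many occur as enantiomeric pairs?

6

In an octahedral complex each vertex has one trans partner and four cis neighbours.
Systematic enumeration (placing each ligand type in turn and discarding arrangements equivalent by rotation or reflection) gives 9 geometric isomers.
Of these, 6 lack any improper symmetry element and so occur as enantiomeric pairs, giving 9 + 6 = 15 stereoisomers in total.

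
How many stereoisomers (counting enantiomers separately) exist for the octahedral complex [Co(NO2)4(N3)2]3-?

In an octahedral complex each vertex has one trans partner and four cis neighbours.
Systematic placement gives 2 geometric isomers: N3 trans; N3 cis.
Each arrangement has an internal mirror plane or centre of symmetry, so none is chiral.

2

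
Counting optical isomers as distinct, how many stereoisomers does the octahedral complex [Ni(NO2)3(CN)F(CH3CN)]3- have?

5

In an octahedral complex each vertex has one trans partner and four cis neighbours.
Working through the distinct placements yields 4 geometric isomers: NO2 mer (3 arrangements); NO2 fac (chiral).
One of these lacks any improper symmetry element and so occurs as an enantiomeric pair, giving 4 + 1 = 5 stereoisomers in total.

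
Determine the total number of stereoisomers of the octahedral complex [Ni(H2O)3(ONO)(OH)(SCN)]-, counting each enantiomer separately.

5

In an octahedral complex each vertex has one trans partner and four cis neighbours.
Working through the distinct placements yields 4 geometric isomers: H2O mer (3 arrangements); H2O fac (chiral).
One of these lacks any improper symmetry element and so occurs as an enantiomeric pair, giving 4 + 1 = 5 stereoisomers in total.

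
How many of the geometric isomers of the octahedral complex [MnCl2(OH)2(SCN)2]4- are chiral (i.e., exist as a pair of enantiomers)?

In an octahedral complex each vertex has one trans partner and four cis neighbours.
Working through the distinct placements yields 5 geometric isomers: Cl trans, OH trans, SCN trans; Cl trans, OH cis, SCN cis; Cl cis, OH cis, SCN trans; Cl cis, OH cis, SCN cis (chiral); Cl cis, OH trans, SCN cis.
One of these lacks any improper symmetry element and so occurs as an enantiomeric pair, giving 5 + 1 = 6 stereoisomers in total.

1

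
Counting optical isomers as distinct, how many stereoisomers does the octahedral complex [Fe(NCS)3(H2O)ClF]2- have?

5

In an octahedral complex each vertex has one trans partner and four cis neighbours.
The distinct arrangements are (4 in all): NCS mer (3 arrangements); NCS fac (chiral).
One of these lacks any improper symmetry element and so occurs as an enantiomeric pair, giving 4 + 1 = 5 stereoisomers in total.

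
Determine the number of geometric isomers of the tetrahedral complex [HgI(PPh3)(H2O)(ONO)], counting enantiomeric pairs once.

All four vertices of a tetrahedron are equivalent and mutually adjacent, so cis/trans isomerism cannot arise.
Only one geometric arrangement is possible; it has no improper symmetry element, so it exists as a pair of enantiomers (2 stereoisomers).

1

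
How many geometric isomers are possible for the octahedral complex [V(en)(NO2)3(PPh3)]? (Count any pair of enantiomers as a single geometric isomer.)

Each en is bidentate and must span two cis positions.
The distinct arrangements are (2 in all): NO2 mer; NO2 fac.

2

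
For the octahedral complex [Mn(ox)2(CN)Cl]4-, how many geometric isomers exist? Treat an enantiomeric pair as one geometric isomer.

In an octahedral complex each vertex has one trans partner and four cis neighbours.
Each ox is bidentate and must span two cis positions.
The distinct arrangements are (2 in all): CN and Cl mutually trans; CN and Cl mutually cis (chiral).

2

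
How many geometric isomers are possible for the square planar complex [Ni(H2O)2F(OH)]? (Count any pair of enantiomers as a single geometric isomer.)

A square has two trans pairs of vertices; adjacent vertices are cis.
The distinct arrangements are (2 in all): H2O cis; H2O trans.

2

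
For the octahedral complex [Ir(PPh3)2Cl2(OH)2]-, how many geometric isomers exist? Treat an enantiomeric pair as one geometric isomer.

There are 5 geometric isomers: PPh3 trans, Cl trans, OH trans; PPh3 cis, Cl trans, OH cis; PPh3 trans, Cl cis, OH cis; PPh3 cis, Cl cis, OH cis (chiral); PPh3 cis, Cl cis, OH trans.

5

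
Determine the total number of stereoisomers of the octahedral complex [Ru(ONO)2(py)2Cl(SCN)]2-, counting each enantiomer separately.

An octahedron has six vertices in three trans pairs; every non-trans pair is cis.
Working through the distinct placements yields 6 geometric isomers: ONO cis, py trans; ONO cis, py cis (3 arrangements, 2 chiral); ONO trans, py trans; ONO trans, py cis.
Of these, 2 lack any improper symmetry element and so occur as enantiomeric pairs, giving 6 + 2 = 8 stereoisomers in total.

8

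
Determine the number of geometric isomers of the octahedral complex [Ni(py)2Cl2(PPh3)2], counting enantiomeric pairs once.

Systematic placement gives 5 geometric isomers: py trans, Cl trans, PPh3 trans; py cis, Cl trans, PPh3 cis; py trans, Cl cis, PPh3 cis; py cis, Cl cis, PPh3 cis (chiral); py cis, Cl cis, PPh3 trans.

5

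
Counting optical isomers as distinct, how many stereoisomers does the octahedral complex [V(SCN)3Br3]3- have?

An octahedron has six vertices in three trans pairs; every non-trans pair is cis.
Working through the distinct placements yields 2 geometric isomers: SCN mer; SCN fac.
Each arrangement has an internal mirror plane or centre of symmetry, so none is chiral.

2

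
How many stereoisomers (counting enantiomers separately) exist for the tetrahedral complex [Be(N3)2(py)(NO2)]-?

1

Only one geometric arrangement is possible.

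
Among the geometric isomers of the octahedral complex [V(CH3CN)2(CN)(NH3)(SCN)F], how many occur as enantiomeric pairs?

6

Exhaustive case analysis gives 9 geometric isomers.
Of these, 6 lack any improper symmetry element and so occur as enantiomeric pairs, giving 9 + 6 = 15 stereoisomers in total.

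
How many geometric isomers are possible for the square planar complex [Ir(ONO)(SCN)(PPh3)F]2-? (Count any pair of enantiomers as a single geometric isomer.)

In a square planar complex each vertex has one trans partner and two cis neighbours.
Working through the distinct placements yields 3 geometric isomers: (F/PPh3 trans, ONO/SCN trans); (F/SCN trans, ONO/PPh3 trans); (F/ONO trans, PPh3/SCN trans).

3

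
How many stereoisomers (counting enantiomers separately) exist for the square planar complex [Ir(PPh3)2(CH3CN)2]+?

2

In a square planar complex each vertex has one trans partner and two cis neighbours.
The distinct arrangements are (2 in all): PPh3 cis; PPh3 trans.
Each arrangement has an internal mirror plane or centre of symmetry, so none is chiral.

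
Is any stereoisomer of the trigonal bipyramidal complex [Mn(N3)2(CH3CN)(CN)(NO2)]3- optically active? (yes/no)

A trigonal bipyramid has two axial and three equatorial sites, which are chemically inequivalent.
Exhaustive case analysis gives 7 geometric isomers.
Of these, 3 lack any improper symmetry element and so occur as enantiomeric pairs, giving 7 + 3 = 10 stereoisomers in total.

yes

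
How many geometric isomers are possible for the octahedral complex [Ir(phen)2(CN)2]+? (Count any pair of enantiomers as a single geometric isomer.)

2

The six octahedral sites form three mutually perpendicular trans pairs.
Each phen is bidentate and must span two cis positions.
Systematic placement gives 2 geometric isomers: CN trans; CN cis (chiral).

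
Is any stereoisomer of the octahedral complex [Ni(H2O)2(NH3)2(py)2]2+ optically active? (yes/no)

In an octahedral complex each vertex has one trans partner and four cis neighbours.
There are 5 geometric isomers: H2O trans, NH3 trans, py trans; H2O trans, NH3 cis, py cis; H2O cis, NH3 cis, py trans; H2O cis, NH3 cis, py cis (chiral); H2O cis, NH3 trans, py cis.
One of these lacks any improper symmetry element and so occurs as an enantiomeric pair, giving 5 + 1 = 6 stereoisomers in total.

yes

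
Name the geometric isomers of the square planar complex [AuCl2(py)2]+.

cis and trans

The distinct arrangements are (2 in all): Cl cis; Cl trans.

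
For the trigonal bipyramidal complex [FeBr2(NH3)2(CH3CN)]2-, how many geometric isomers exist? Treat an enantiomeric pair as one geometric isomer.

In a trigonal bipyramid the two axial positions differ from the three equatorial ones.
Placing the ligands in turn and identifying arrangements related by rotation or reflection leaves 5 distinct geometric isomers.

5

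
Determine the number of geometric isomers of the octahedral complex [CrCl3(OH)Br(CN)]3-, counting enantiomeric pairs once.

4

In an octahedral complex each vertex has one trans partner and four cis neighbours.
Systematic placement gives 4 geometric isomers: Cl mer (3 arrangements); Cl fac (chiral).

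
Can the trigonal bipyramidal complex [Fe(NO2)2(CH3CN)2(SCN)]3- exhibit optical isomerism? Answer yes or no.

yes

Systematic enumeration (placing each ligand type in turn and discarding arrangements equivalent by rotation or reflection) gives 5 geometric isomers.
One of these lacks any improper symmetry element and so occurs as an enantiomeric pair, giving 5 + 1 = 6 stereoisomers in total.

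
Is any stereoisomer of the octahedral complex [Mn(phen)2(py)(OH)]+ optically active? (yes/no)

Each phen is bidentate and must span two cis positions.
The distinct arrangements are (2 in all): py and OH mutually cis (chiral); py and OH mutually trans.
One of these lacks any improper symmetry element and so occurs as an enantiomeric pair, giving 2 + 1 = 3 stereoisomers in total.

yes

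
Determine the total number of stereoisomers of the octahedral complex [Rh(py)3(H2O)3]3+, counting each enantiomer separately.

An octahedron has six vertices in three trans pairs; every non-trans pair is cis.
Working through the distinct placements yields 2 geometric isomers: py mer; py fac.
Each arrangement has an internal mirror plane or centre of symmetry, so none is chiral.

2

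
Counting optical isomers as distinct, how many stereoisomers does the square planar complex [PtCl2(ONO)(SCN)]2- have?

2

A square has two trans pairs of vertices; adjacent vertices are cis.
There are 2 geometric isomers: Cl cis; Cl trans.
Each arrangement has an internal mirror plane or centre of symmetry, so none is chiral.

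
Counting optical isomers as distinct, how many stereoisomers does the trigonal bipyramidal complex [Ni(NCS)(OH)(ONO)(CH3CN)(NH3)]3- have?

20

In a trigonal bipyramid the two axial positions differ from the three equatorial ones.
Placing the ligands in turn and identifying arrangements related by rotation or reflection leaves 10 distinct geometric isomers.
Of these, 10 lack any improper symmetry element and so occur as enantiomeric pairs, giving 10 + 10 = 20 stereoisomers in total.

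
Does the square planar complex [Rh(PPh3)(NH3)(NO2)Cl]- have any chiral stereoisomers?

There are 3 geometric isomers: (Cl/NO2 trans, NH3/PPh3 trans); (Cl/PPh3 trans, NH3/NO2 trans); (Cl/NH3 trans, NO2/PPh3 trans).
Each arrangement has an internal mirror plane or centre of symmetry, so none is chiral.

no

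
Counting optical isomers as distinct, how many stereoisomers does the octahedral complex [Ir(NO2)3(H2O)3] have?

The six octahedral sites form three mutually perpendicular trans pairs.
The distinct arrangements are (2 in all): NO2 mer; NO2 fac.
Each arrangement has an internal mirror plane or centre of symmetry, so none is chiral.

2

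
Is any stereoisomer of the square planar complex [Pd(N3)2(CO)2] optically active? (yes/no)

In a square planar complex each vertex has one trans partner and two cis neighbours.
There are 2 geometric isomers: N3 cis; N3 trans.
Each arrangement has an internal mirror plane or centre of symmetry, so none is chiral.

no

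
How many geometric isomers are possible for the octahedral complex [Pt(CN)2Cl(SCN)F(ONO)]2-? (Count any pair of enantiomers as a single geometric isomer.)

9

An octahedron has six vertices in three trans pairs; every non-trans pair is cis.
Placing the ligands in turn and identifying arrangements related by rotation or reflection leaves 9 distinct geometric isomers.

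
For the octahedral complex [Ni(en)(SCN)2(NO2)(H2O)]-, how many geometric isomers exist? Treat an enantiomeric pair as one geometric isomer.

4

In an octahedral complex each vertex has one trans partner and four cis neighbours.
Each en is bidentate and must span two cis positions.
There are 4 geometric isomers: SCN cis (3 arrangements, 2 chiral); SCN trans.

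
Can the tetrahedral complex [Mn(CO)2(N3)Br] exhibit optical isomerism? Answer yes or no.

no

Only one geometric arrangement is possible.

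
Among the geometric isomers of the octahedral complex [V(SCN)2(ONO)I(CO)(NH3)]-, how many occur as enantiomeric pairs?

An octahedron has six vertices in three trans pairs; every non-trans pair is cis.
Systematic enumeration (placing each ligand type in turn and discarding arrangements equivalent by rotation or reflection) gives 9 geometric isomers.
Of these, 6 lack any improper symmetry element and so occur as enantiomeric pairs, giving 9 + 6 = 15 stereoisomers in total.

6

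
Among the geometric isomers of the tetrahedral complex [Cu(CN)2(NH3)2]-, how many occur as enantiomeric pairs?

0

All four vertices of a tetrahedron are equivalent and mutually adjacent, so cis/trans isomerism cannot arise.
Only one geometric arrangement is possible.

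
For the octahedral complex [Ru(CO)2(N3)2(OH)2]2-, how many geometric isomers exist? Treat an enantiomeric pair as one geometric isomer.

The six octahedral sites form three mutually perpendicular trans pairs.
There are 5 geometric isomers: CO trans, N3 trans, OH trans; CO trans, N3 cis, OH cis; CO cis, N3 cis, OH trans; CO cis, N3 cis, OH cis (chiral); CO cis, N3 trans, OH cis.

5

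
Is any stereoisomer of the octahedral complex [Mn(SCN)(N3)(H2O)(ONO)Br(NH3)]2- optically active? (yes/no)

yes

Systematic enumeration (placing each ligand type in turn and discarding arrangements equivalent by rotation or reflection) gives 15 geometric isomers.
Of these, 15 lack any improper symmetry element and so occur as enantiomeric pairs, giving 15 + 15 = 30 stereoisomers in total.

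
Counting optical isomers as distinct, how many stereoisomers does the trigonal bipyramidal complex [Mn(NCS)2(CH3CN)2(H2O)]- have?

Systematic enumeration (placing each ligand type in turn and discarding arrangements equivalent by rotation or reflection) gives 5 geometric isomers.
One of these lacks any improper symmetry element and so occurs as an enantiomeric pair, giving 5 + 1 = 6 stereoisomers in total.

6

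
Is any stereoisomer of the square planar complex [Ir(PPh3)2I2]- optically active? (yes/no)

A square has two trans pairs of vertices; adjacent vertices are cis.
Working through the distinct placements yields 2 geometric isomers: PPh3 cis; PPh3 trans.
Each arrangement has an internal mirror plane or centre of symmetry, so none is chiral.

no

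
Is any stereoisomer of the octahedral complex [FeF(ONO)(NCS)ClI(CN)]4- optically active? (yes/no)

The six octahedral sites form three mutually perpendicular trans pairs.
Placing the ligands in turn and identifying arrangements related by rotation or reflection leaves 15 distinct geometric isomers.
Of these, 15 lack any improper symmetry element and so occur as enantiomeric pairs, giving 15 + 15 = 30 stereoisomers in total.

yes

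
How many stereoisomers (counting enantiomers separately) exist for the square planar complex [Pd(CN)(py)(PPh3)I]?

3

There are 3 geometric isomers: (CN/PPh3 trans, I/py trans); (CN/py trans, I/PPh3 trans); (CN/I trans, PPh3/py trans).
Each arrangement has an internal mirror plane or centre of symmetry, so none is chiral.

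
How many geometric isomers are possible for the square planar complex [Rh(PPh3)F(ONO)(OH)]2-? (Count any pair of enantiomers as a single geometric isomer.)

In a square planar complex each vertex has one trans partner and two cis neighbours.
The distinct arrangements are (3 in all): (F/ONO trans, OH/PPh3 trans); (F/PPh3 trans, OH/ONO trans); (F/OH trans, ONO/PPh3 trans).

3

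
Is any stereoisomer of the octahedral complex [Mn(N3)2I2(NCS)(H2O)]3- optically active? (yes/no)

Systematic placement gives 6 geometric isomers: N3 cis, I cis (3 arrangements, 2 chiral); N3 trans, I cis; N3 cis, I trans; N3 trans, I trans.
Of these, 2 lack any improper symmetry element and so occur as enantiomeric pairs, giving 6 + 2 = 8 stereoisomers in total.

yes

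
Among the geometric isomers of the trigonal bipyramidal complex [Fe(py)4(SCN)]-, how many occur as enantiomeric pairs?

0

In a trigonal bipyramid the two axial positions differ from the three equatorial ones.
Working through the distinct placements yields 2 geometric isomers: SCN axial; SCN equatorial.
Each arrangement has an internal mirror plane or centre of symmetry, so none is chiral.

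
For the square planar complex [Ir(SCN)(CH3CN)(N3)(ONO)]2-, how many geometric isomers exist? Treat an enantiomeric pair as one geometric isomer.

A square has two trans pairs of vertices; adjacent vertices are cis.
There are 3 geometric isomers: (CH3CN/ONO trans, N3/SCN trans); (CH3CN/SCN trans, N3/ONO trans); (CH3CN/N3 trans, ONO/SCN trans).

3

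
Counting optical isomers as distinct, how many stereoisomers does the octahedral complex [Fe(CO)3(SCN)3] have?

2

In an octahedral complex each vertex has one trans partner and four cis neighbours.
There are 2 geometric isomers: CO mer; CO fac.
Each arrangement has an internal mirror plane or centre of symmetry, so none is chiral.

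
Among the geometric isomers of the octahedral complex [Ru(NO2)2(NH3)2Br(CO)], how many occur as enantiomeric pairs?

2

An octahedron has six vertices in three trans pairs; every non-trans pair is cis.
The distinct arrangements are (6 in all): NO2 trans, NH3 trans; NO2 cis, NH3 cis (3 arrangements, 2 chiral); NO2 trans, NH3 cis; NO2 cis, NH3 trans.
Of these, 2 lack any improper symmetry element and so occur as enantiomeric pairs, giving 6 + 2 = 8 stereoisomers in total.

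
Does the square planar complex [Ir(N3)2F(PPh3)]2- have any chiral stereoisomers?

no

A square has two trans pairs of vertices; adjacent vertices are cis.
Working through the distinct placements yields 2 geometric isomers: N3 cis; N3 trans.
Each arrangement has an internal mirror plane or centre of symmetry, so none is chiral.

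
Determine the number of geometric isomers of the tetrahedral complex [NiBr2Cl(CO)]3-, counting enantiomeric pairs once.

1

In a tetrahedral complex all four positions are equivalent and every pair of ligands is adjacent — there is no cis/trans distinction.
Only one geometric arrangement is possible.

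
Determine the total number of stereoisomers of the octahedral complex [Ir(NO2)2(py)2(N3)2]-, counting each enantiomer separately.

An octahedron has six vertices in three trans pairs; every non-trans pair is cis.
Working through the distinct placements yields 5 geometric isomers: NO2 trans, py trans, N3 trans; NO2 cis, py cis, N3 trans; NO2 cis, py trans, N3 cis; NO2 cis, py cis, N3 cis (chiral); NO2 trans, py cis, N3 cis.
One of these lacks any improper symmetry element and so occurs as an enantiomeric pair, giving 5 + 1 = 6 stereoisomers in total.

6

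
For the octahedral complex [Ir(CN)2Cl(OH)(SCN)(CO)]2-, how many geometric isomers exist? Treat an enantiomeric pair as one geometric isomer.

In an octahedral complex each vertex has one trans partner and four cis neighbours.
Placing the ligands in turn and identifying arrangements related by rotation or reflection leaves 9 distinct geometric isomers.

9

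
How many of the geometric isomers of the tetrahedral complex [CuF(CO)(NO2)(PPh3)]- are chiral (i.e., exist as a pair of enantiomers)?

All four vertices of a tetrahedron are equivalent and mutually adjacent, so cis/trans isomerism cannot arise.
Only one geometric arrangement is possible; it has no improper symmetry element, so it exists as a pair of enantiomers (2 stereoisomers).

1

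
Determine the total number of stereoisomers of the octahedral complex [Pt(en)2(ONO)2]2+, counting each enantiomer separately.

The six octahedral sites form three mutually perpendicular trans pairs.
Each en is bidentate and must span two cis positions.
There are 2 geometric isomers: ONO trans; ONO cis (chiral).
One of these lacks any improper symmetry element and so occurs as an enantiomeric pair, giving 2 + 1 = 3 stereoisomers in total.

3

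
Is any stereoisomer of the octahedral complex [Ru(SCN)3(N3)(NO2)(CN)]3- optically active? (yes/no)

In an octahedral complex each vertex has one trans partner and four cis neighbours.
Systematic placement gives 4 geometric isomers: SCN mer (3 arrangements); SCN fac (chiral).
One of these lacks any improper symmetry element and so occurs as an enantiomeric pair, giving 4 + 1 = 5 stereoisomers in total.

yes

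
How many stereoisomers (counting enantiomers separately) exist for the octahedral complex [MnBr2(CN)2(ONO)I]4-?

In an octahedral complex each vertex has one trans partner and four cis neighbours.
The distinct arrangements are (6 in all): Br trans, CN trans; Br trans, CN cis; Br cis, CN cis (3 arrangements, 2 chiral); Br cis, CN trans.
Of these, 2 lack any improper symmetry element and so occur as enantiomeric pairs, giving 6 + 2 = 8 stereoisomers in total.

8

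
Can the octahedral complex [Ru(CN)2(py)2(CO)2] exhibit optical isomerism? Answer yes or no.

yes

An octahedron has six vertices in three trans pairs; every non-trans pair is cis.
Systematic placement gives 5 geometric isomers: CN trans, py trans, CO trans; CN trans, py cis, CO cis; CN cis, py trans, CO cis; CN cis, py cis, CO cis (chiral); CN cis, py cis, CO trans.
One of these lacks any improper symmetry element and so occurs as an enantiomeric pair, giving 5 + 1 = 6 stereoisomers in total.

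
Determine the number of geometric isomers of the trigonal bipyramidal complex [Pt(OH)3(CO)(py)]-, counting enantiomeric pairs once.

In a trigonal bipyramid the two axial positions differ from the three equatorial ones.
The distinct arrangements are (4 in all): CO axial, py equatorial; CO axial, py axial; CO equatorial, py equatorial; CO equatorial, py axial.

4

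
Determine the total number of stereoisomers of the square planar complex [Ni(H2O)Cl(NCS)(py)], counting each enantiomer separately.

In a square planar complex each vertex has one trans partner and two cis neighbours.
The distinct arrangements are (3 in all): (Cl/NCS trans, H2O/py trans); (Cl/py trans, H2O/NCS trans); (Cl/H2O trans, NCS/py trans).
Each arrangement has an internal mirror plane or centre of symmetry, so none is chiral.

3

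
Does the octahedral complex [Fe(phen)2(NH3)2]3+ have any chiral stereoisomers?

yes

An octahedron has six vertices in three trans pairs; every non-trans pair is cis.
Each phen is bidentate and must span two cis positions.
The distinct arrangements are (2 in all): NH3 trans; NH3 cis (chiral).
One of these lacks any improper symmetry element and so occurs as an enantiomeric pair, giving 2 + 1 = 3 stereoisomers in total.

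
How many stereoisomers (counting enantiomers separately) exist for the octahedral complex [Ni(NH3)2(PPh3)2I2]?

6

The six octahedral sites form three mutually perpendicular trans pairs.
Systematic placement gives 5 geometric isomers: NH3 trans, PPh3 trans, I trans; NH3 cis, PPh3 cis, I trans; NH3 cis, PPh3 trans, I cis; NH3 cis, PPh3 cis, I cis (chiral); NH3 trans, PPh3 cis, I cis.
One of these lacks any improper symmetry element and so occurs as an enantiomeric pair, giving 5 + 1 = 6 stereoisomers in total.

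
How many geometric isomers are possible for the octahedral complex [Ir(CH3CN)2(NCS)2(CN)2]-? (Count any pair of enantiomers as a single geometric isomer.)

5

The distinct arrangements are (5 in all): CH3CN trans, NCS trans, CN trans; CH3CN trans, NCS cis, CN cis; CH3CN cis, NCS trans, CN cis; CH3CN cis, NCS cis, CN cis (chiral); CH3CN cis, NCS cis, CN trans.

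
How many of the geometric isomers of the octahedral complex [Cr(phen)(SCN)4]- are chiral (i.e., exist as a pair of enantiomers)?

0

In an octahedral complex each vertex has one trans partner and four cis neighbours.
Each phen is bidentate and must span two cis positions.
Only one geometric arrangement is possible.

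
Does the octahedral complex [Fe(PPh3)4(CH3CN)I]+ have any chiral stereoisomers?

Systematic placement gives 2 geometric isomers: CH3CN and I mutually trans; CH3CN and I mutually cis.
Each arrangement has an internal mirror plane or centre of symmetry, so none is chiral.

no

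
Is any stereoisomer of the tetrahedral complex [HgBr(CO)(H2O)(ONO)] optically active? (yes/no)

yes

In a tetrahedral complex all four positions are equivalent and every pair of ligands is adjacent — there is no cis/trans distinction.
Only one geometric arrangement is possible; it has no improper symmetry element, so it exists as a pair of enantiomers (2 stereoisomers).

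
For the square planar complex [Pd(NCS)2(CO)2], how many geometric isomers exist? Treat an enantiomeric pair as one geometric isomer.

In a square planar complex each vertex has one trans partner and two cis neighbours.
The distinct arrangements are (2 in all): NCS cis; NCS trans.

2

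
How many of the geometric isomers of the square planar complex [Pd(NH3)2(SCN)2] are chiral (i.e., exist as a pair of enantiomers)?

A square has two trans pairs of vertices; adjacent vertices are cis.
The distinct arrangements are (2 in all): NH3 cis; NH3 trans.
Each arrangement has an internal mirror plane or centre of symmetry, so none is chiral.

0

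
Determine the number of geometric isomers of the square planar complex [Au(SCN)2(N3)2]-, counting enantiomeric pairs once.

2

In a square planar complex each vertex has one trans partner and two cis neighbours.
Systematic placement gives 2 geometric isomers: SCN cis; SCN trans.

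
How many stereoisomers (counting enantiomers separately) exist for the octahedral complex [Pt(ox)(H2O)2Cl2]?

4

An octahedron has six vertices in three trans pairs; every non-trans pair is cis.
Each ox is bidentate and must span two cis positions.
Systematic placement gives 3 geometric isomers: H2O cis, Cl trans; H2O cis, Cl cis (chiral); H2O trans, Cl cis.
One of these lacks any improper symmetry element and so occurs as an enantiomeric pair, giving 3 + 1 = 4 stereoisomers in total.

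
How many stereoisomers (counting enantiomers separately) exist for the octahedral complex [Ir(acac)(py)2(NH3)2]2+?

4

The six octahedral sites form three mutually perpendicular trans pairs.
Each acac is bidentate and must span two cis positions.
The distinct arrangements are (3 in all): py cis, NH3 trans; py trans, NH3 cis; py cis, NH3 cis (chiral).
One of these lacks any improper symmetry element and so occurs as an enantiomeric pair, giving 3 + 1 = 4 stereoisomers in total.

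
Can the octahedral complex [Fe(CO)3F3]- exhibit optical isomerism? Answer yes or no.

no

An octahedron has six vertices in three trans pairs; every non-trans pair is cis.
Systematic placement gives 2 geometric isomers: CO mer; CO fac.
Each arrangement has an internal mirror plane or centre of symmetry, so none is chiral.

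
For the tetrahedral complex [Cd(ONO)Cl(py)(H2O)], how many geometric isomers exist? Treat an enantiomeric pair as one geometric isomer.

All four vertices of a tetrahedron are equivalent and mutually adjacent, so cis/trans isomerism cannot arise.
Only one geometric arrangement is possible; it has no improper symmetry element, so it exists as a pair of enantiomers (2 stereoisomers).

1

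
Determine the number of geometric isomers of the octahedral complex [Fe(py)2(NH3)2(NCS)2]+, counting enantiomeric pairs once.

The six octahedral sites form three mutually perpendicular trans pairs.
The distinct arrangements are (5 in all): py trans, NH3 trans, NCS trans; py cis, NH3 cis, NCS trans; py trans, NH3 cis, NCS cis; py cis, NH3 cis, NCS cis (chiral); py cis, NH3 trans, NCS cis.

5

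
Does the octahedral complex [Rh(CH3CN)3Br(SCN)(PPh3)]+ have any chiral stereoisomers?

In an octahedral complex each vertex has one trans partner and four cis neighbours.
Systematic placement gives 4 geometric isomers: CH3CN mer (3 arrangements); CH3CN fac (chiral).
One of these lacks any improper symmetry element and so occurs as an enantiomeric pair, giving 4 + 1 = 5 stereoisomers in total.

yes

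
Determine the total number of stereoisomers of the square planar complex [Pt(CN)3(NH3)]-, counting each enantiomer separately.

1

In a square planar complex each vertex has one trans partner and two cis neighbours.
Only one geometric arrangement is possible.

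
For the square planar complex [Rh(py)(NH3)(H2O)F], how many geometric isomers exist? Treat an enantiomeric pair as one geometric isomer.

3

In a square planar complex each vertex has one trans partner and two cis neighbours.
Working through the distinct placements yields 3 geometric isomers: (F/NH3 trans, H2O/py trans); (F/py trans, H2O/NH3 trans); (F/H2O trans, NH3/py trans).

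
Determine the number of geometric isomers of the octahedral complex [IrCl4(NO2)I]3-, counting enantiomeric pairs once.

In an octahedral complex each vertex has one trans partner and four cis neighbours.
Working through the distinct placements yields 2 geometric isomers: NO2 and I mutually trans; NO2 and I mutually cis.

2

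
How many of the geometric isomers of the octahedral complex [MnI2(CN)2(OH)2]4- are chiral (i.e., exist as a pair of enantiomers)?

An octahedron has six vertices in three trans pairs; every non-trans pair is cis.
Working through the distinct placements yields 5 geometric isomers: I trans, CN trans, OH trans; I cis, CN trans, OH cis; I cis, CN cis, OH trans; I cis, CN cis, OH cis (chiral); I trans, CN cis, OH cis.
One of these lacks any improper symmetry element and so occurs as an enantiomeric pair, giving 5 + 1 = 6 stereoisomers in total.

1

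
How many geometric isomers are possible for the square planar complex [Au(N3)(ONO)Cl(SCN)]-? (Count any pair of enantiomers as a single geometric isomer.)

In a square planar complex each vertex has one trans partner and two cis neighbours.
The distinct arrangements are (3 in all): (Cl/ONO trans, N3/SCN trans); (Cl/SCN trans, N3/ONO trans); (Cl/N3 trans, ONO/SCN trans).

3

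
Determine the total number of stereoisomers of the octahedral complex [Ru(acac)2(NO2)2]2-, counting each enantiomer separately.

3

Each acac is bidentate and must span two cis positions.
Systematic placement gives 2 geometric isomers: NO2 trans; NO2 cis (chiral).
One of these lacks any improper symmetry element and so occurs as an enantiomeric pair, giving 2 + 1 = 3 stereoisomers in total.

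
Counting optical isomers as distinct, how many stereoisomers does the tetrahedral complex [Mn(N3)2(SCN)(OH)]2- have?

1

In a tetrahedral complex all four positions are equivalent and every pair of ligands is adjacent — there is no cis/trans distinction.
Only one geometric arrangement is possible.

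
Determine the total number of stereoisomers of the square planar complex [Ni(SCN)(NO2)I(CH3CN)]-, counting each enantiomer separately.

Systematic placement gives 3 geometric isomers: (CH3CN/NO2 trans, I/SCN trans); (CH3CN/SCN trans, I/NO2 trans); (CH3CN/I trans, NO2/SCN trans).
Each arrangement has an internal mirror plane or centre of symmetry, so none is chiral.

3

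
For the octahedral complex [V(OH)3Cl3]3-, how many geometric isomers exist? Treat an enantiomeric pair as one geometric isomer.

There are 2 geometric isomers: OH mer; OH fac.

2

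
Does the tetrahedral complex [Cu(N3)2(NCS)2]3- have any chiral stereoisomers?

In a tetrahedral complex all four positions are equivalent and every pair of ligands is adjacent — there is no cis/trans distinction.
Only one geometric arrangement is possible.

no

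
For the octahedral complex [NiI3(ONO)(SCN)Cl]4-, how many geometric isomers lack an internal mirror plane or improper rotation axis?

1

Working through the distinct placements yields 4 geometric isomers: I mer (3 arrangements); I fac (chiral).
One of these lacks any improper symmetry element and so occurs as an enantiomeric pair, giving 4 + 1 = 5 stereoisomers in total.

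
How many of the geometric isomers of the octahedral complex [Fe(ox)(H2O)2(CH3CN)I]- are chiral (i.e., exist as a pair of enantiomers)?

An octahedron has six vertices in three trans pairs; every non-trans pair is cis.
Each ox is bidentate and must span two cis positions.
The distinct arrangements are (4 in all): H2O cis (3 arrangements, 2 chiral); H2O trans.
Of these, 2 lack any improper symmetry element and so occur as enantiomeric pairs, giving 4 + 2 = 6 stereoisomers in total.

2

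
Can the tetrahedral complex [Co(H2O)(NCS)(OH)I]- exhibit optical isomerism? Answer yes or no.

Only one geometric arrangement is possible; it has no improper symmetry element, so it exists as a pair of enantiomers (2 stereoisomers).

yes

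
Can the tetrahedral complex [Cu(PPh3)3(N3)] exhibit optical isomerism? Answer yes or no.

no

Only one geometric arrangement is possible.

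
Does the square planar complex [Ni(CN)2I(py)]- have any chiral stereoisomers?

A square has two trans pairs of vertices; adjacent vertices are cis.
There are 2 geometric isomers: CN cis; CN trans.
Each arrangement has an internal mirror plane or centre of symmetry, so none is chiral.

no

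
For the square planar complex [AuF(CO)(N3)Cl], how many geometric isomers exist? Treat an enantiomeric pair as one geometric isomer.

3

A square has two trans pairs of vertices; adjacent vertices are cis.
There are 3 geometric isomers: (CO/F trans, Cl/N3 trans); (CO/N3 trans, Cl/F trans); (CO/Cl trans, F/N3 trans).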